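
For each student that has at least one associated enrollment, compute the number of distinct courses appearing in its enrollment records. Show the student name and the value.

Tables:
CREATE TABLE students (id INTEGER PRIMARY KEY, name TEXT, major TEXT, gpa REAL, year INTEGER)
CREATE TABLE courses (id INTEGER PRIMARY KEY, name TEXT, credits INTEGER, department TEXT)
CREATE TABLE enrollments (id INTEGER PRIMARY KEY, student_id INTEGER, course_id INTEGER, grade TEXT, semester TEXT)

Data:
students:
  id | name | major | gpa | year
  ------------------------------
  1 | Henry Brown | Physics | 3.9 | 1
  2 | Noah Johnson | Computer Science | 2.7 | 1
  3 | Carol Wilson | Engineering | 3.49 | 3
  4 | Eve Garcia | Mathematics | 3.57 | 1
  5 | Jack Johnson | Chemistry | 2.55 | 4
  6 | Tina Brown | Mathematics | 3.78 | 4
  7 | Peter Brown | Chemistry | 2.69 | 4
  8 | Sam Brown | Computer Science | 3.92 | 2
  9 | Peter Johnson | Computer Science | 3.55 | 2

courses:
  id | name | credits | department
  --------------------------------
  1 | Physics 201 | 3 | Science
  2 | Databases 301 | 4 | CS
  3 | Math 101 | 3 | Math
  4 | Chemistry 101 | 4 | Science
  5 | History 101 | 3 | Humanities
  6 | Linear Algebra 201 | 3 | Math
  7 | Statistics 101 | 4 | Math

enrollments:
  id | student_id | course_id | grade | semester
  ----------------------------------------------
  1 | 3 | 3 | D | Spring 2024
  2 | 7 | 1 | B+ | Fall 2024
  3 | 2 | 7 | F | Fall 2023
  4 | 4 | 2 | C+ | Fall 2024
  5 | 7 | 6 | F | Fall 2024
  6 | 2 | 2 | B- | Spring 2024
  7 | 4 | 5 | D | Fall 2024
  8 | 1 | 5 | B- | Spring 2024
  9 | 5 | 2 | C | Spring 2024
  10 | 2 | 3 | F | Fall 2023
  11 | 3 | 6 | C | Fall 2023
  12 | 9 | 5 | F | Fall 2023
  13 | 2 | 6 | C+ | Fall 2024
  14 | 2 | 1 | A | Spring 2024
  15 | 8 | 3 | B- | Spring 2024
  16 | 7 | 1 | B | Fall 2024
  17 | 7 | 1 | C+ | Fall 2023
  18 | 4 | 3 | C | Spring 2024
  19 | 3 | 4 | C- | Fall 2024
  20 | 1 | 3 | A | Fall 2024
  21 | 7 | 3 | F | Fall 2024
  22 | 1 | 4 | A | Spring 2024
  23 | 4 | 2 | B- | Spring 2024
SELECT p.name, COUNT(DISTINCT c.course_id) AS distinct_course_count FROM enrollments c JOIN students p ON c.student_id = p.id GROUP BY p.id, p.name

Execution result:
name | distinct_course_count
Henry Brown | 3
Noah Johnson | 5
Carol Wilson | 3
Eve Garcia | 3
Jack Johnson | 1
Peter Brown | 3
Sam Brown | 1
Peter Johnson | 1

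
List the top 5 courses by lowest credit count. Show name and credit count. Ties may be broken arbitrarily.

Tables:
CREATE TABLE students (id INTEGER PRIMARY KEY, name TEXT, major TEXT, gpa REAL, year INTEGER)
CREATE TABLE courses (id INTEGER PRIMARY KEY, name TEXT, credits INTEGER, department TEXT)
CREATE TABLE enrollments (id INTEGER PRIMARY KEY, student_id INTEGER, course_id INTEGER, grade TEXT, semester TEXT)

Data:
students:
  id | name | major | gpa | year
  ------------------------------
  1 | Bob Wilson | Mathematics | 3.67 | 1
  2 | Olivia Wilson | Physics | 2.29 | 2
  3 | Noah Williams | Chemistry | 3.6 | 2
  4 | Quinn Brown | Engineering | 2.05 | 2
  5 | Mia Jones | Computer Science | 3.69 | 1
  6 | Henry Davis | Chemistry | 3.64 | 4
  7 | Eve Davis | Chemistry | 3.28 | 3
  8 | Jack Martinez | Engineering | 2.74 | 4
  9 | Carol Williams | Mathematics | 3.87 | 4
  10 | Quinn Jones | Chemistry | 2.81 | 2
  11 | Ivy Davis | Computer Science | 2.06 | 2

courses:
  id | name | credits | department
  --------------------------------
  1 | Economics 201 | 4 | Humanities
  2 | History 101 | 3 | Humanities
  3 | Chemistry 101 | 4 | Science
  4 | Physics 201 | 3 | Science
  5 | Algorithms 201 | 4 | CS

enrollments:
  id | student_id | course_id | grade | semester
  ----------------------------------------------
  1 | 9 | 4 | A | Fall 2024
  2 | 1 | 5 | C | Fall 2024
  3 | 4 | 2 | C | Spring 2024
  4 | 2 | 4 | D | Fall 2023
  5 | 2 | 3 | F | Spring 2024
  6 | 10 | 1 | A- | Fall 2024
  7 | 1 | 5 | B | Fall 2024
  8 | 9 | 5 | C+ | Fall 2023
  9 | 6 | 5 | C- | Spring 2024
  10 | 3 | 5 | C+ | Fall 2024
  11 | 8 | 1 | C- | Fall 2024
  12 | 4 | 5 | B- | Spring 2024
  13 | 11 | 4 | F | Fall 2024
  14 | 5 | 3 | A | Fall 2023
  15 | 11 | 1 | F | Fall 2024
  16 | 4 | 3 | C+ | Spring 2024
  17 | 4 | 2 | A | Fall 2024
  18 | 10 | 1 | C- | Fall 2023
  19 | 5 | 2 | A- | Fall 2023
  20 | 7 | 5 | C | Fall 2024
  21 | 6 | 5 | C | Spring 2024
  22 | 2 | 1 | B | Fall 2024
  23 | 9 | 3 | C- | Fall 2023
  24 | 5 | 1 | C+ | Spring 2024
SELECT name, credits FROM courses ORDER BY credits ASC LIMIT 5

Execution result:
name | credits
History 101 | 3
Physics 201 | 3
Economics 201 | 4
Chemistry 101 | 4
Algorithms 201 | 4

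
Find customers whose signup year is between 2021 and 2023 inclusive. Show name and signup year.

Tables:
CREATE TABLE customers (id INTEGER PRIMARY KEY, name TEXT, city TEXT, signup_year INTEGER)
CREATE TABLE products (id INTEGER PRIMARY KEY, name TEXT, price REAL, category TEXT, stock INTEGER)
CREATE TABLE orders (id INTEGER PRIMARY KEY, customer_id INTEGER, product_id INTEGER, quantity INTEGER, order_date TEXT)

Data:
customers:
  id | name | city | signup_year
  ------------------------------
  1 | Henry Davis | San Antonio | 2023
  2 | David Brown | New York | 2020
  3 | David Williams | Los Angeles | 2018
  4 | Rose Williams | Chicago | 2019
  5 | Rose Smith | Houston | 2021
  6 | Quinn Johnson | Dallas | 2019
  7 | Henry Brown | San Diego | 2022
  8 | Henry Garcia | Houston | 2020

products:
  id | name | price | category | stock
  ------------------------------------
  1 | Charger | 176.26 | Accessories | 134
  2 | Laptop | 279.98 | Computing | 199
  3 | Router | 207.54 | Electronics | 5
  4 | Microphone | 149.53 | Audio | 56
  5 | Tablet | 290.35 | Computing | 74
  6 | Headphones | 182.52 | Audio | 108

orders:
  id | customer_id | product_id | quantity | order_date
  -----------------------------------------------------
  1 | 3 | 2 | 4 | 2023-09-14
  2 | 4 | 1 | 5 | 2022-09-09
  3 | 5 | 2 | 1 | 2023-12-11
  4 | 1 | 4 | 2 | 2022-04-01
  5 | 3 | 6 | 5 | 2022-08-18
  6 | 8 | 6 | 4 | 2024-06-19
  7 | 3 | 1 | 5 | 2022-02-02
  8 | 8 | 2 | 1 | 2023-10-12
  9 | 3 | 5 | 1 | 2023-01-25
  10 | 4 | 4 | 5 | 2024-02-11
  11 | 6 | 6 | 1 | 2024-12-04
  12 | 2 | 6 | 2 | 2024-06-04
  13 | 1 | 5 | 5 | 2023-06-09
SELECT name, signup_year FROM customers WHERE signup_year BETWEEN 2021 AND 2023

Execution result:
name | signup_year
Henry Davis | 2023
Rose Smith | 2021
Henry Brown | 2022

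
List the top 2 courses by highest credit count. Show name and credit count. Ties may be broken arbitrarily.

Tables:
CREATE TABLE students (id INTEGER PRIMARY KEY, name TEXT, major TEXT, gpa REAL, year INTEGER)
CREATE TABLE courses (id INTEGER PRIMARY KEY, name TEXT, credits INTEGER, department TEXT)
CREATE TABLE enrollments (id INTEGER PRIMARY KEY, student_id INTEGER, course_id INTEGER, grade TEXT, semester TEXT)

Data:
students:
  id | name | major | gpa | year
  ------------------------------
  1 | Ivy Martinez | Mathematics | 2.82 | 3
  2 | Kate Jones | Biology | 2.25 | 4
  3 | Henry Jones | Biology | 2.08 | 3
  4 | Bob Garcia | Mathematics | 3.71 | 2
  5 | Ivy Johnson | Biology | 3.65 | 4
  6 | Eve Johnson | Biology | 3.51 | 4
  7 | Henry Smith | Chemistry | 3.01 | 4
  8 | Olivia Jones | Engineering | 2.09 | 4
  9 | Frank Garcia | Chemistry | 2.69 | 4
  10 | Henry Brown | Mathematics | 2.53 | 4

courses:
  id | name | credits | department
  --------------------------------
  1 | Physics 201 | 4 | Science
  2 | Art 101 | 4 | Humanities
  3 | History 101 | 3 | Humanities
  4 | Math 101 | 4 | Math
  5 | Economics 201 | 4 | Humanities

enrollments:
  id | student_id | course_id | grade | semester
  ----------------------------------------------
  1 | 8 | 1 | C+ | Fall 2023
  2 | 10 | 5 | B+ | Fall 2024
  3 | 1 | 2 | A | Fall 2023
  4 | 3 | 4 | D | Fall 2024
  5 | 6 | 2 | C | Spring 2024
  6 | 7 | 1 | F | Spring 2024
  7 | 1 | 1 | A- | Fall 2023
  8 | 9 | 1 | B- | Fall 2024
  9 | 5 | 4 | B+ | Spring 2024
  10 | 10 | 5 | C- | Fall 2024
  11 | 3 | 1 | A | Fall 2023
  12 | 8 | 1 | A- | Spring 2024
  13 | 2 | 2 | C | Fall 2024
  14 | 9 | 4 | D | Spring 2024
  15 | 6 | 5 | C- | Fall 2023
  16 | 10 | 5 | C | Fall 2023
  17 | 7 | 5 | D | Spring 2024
SELECT name, credits FROM courses ORDER BY credits DESC LIMIT 2

Execution result:
name | credits
Physics 201 | 4
Art 101 | 4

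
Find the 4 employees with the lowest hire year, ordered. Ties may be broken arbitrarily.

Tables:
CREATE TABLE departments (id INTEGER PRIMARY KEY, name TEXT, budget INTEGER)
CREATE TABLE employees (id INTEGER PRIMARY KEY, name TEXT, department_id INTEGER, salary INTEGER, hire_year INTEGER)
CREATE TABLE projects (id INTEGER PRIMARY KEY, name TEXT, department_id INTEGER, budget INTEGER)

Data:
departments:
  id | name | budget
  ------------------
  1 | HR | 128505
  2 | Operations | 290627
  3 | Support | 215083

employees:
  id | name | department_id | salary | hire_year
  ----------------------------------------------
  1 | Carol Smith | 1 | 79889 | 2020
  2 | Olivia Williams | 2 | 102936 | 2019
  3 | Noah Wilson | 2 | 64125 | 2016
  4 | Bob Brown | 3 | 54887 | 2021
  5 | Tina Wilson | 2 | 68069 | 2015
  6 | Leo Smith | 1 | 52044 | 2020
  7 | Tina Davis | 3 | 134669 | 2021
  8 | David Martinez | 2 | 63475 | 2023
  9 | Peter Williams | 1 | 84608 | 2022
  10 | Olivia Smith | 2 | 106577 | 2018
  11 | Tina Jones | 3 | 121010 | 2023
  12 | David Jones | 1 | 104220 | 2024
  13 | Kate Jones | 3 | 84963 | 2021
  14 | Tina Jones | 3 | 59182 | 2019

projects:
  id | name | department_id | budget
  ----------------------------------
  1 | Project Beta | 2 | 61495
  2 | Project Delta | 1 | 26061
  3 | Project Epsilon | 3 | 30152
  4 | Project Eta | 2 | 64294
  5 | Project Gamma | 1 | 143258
SELECT name, hire_year FROM employees ORDER BY hire_year ASC LIMIT 4

Execution result:
name | hire_year
Tina Wilson | 2015
Noah Wilson | 2016
Olivia Smith | 2018
Olivia Williams | 2019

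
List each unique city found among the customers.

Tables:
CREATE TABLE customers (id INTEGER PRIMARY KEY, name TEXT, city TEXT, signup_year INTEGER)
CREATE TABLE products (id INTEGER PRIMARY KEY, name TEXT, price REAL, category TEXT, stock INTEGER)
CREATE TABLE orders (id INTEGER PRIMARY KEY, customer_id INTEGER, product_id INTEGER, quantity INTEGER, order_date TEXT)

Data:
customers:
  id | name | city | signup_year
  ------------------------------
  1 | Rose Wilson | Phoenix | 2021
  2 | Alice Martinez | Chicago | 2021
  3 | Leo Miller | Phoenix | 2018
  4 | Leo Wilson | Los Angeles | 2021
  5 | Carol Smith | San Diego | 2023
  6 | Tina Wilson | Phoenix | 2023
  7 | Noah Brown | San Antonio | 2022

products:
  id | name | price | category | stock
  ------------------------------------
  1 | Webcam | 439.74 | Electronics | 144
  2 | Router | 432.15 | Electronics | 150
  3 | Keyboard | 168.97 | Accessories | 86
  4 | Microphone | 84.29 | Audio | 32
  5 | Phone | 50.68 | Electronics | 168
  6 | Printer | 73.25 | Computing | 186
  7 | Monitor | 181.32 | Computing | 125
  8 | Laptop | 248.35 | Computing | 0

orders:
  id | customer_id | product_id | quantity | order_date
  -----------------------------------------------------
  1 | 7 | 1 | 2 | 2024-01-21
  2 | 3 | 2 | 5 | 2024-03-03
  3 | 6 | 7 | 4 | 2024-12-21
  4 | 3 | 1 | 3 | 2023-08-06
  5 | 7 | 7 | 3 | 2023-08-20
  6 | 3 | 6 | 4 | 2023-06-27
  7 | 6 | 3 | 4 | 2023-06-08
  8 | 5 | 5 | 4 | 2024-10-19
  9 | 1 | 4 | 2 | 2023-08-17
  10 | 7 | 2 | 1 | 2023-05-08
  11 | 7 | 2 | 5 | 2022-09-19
SELECT DISTINCT city FROM customers

Execution result:
city
Phoenix
Chicago
Los Angeles
San Diego
San Antonio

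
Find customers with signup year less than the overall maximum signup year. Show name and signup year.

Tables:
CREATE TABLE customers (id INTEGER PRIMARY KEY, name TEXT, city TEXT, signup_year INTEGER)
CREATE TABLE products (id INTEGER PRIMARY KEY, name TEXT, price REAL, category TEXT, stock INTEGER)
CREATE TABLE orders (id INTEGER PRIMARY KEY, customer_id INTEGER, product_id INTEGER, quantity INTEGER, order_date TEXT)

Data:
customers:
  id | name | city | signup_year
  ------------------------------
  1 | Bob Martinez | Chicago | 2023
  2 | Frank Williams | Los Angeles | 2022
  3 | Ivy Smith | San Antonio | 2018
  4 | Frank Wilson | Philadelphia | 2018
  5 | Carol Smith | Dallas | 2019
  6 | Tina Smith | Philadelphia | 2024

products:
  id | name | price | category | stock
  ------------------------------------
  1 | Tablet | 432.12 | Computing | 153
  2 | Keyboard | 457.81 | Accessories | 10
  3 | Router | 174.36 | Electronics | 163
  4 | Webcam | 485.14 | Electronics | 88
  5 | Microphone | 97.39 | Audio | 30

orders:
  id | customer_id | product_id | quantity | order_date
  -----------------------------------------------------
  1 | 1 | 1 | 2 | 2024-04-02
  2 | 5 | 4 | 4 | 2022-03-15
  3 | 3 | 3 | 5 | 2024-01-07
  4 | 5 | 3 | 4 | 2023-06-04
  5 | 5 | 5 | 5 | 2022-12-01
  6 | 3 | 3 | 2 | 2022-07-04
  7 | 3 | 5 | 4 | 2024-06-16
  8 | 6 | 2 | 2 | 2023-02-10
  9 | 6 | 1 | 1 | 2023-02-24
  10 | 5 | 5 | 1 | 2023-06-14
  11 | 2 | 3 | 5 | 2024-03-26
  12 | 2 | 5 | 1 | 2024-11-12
SELECT name, signup_year FROM customers WHERE signup_year < (SELECT MAX(signup_year) FROM customers)

Execution result:
name | signup_year
Bob Martinez | 2023
Frank Williams | 2022
Ivy Smith | 2018
Frank Wilson | 2018
Carol Smith | 2019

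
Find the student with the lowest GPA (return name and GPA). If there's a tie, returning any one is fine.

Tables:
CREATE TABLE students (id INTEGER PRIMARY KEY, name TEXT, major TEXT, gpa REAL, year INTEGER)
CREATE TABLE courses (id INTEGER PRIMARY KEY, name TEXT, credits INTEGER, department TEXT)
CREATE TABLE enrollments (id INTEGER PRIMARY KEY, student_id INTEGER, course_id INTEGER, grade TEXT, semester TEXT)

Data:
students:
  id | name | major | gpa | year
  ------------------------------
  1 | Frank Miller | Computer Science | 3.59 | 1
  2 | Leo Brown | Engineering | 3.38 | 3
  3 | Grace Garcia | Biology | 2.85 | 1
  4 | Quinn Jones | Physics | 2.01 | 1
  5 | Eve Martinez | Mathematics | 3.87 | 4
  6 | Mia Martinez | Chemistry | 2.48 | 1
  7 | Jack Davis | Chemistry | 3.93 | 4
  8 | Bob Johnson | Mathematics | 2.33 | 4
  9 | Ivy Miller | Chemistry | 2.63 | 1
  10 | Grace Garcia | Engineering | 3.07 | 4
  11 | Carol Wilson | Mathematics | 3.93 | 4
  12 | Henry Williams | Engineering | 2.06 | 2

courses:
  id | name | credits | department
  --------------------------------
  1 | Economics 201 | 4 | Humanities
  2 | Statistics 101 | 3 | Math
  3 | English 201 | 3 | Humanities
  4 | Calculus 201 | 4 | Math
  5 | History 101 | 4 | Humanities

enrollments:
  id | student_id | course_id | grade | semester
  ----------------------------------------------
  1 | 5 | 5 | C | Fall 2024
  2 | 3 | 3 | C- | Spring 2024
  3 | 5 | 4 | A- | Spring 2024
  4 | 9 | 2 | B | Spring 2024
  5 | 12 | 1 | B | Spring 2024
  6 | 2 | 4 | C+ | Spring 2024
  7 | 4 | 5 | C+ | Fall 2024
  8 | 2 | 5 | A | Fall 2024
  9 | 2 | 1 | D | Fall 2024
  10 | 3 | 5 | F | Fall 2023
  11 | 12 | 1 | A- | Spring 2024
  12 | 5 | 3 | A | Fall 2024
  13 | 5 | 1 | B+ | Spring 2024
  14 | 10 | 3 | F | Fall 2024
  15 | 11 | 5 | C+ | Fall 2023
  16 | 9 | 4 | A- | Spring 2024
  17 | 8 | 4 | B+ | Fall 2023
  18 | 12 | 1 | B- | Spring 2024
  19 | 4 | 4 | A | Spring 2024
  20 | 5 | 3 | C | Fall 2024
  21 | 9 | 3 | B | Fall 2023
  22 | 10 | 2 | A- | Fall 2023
SELECT name, gpa FROM students ORDER BY gpa ASC LIMIT 1

Execution result:
name | gpa
Quinn Jones | 2.01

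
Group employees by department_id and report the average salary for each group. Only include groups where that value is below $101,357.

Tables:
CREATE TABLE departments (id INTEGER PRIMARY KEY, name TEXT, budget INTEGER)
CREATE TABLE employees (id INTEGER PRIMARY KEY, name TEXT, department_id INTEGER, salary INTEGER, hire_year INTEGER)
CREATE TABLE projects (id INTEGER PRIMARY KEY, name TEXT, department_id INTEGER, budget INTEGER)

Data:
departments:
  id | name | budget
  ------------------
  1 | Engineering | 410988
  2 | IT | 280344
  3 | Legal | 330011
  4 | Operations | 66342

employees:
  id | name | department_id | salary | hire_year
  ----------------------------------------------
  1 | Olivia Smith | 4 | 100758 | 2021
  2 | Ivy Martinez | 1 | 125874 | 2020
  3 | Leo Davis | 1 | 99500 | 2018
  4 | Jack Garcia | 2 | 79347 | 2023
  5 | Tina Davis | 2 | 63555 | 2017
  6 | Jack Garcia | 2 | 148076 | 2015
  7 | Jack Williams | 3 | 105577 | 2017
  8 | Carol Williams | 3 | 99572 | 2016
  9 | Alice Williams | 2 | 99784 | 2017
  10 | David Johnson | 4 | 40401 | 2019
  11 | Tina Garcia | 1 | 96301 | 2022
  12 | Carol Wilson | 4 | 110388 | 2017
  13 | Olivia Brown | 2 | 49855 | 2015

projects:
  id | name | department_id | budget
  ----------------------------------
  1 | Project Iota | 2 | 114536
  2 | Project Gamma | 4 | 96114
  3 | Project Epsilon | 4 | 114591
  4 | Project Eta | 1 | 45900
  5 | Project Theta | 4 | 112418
SELECT department_id, AVG(salary) AS avg_salary FROM employees GROUP BY department_id HAVING AVG(salary) < 101357

Execution result:
department_id | avg_salary
2 | 88123.40
4 | 83849.00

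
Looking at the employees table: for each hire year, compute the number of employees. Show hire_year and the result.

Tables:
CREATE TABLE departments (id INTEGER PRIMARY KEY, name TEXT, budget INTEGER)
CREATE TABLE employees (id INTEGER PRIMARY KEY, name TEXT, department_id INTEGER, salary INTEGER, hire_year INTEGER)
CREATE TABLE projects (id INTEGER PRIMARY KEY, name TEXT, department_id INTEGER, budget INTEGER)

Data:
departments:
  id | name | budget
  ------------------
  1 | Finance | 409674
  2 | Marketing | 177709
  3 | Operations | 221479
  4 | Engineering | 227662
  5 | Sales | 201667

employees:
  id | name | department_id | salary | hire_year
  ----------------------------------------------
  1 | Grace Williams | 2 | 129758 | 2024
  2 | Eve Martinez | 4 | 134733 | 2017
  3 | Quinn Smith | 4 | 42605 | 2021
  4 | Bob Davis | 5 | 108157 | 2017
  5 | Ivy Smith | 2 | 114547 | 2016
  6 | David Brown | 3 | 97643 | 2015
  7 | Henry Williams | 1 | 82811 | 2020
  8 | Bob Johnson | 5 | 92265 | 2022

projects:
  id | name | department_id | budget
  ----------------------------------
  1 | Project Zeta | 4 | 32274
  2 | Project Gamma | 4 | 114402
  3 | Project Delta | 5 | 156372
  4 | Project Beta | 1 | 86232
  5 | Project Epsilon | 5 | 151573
SELECT hire_year, COUNT(*) AS n FROM employees GROUP BY hire_year

Execution result:
hire_year | n
2015 | 1
2016 | 1
2017 | 2
2020 | 1
2021 | 1
2022 | 1
2024 | 1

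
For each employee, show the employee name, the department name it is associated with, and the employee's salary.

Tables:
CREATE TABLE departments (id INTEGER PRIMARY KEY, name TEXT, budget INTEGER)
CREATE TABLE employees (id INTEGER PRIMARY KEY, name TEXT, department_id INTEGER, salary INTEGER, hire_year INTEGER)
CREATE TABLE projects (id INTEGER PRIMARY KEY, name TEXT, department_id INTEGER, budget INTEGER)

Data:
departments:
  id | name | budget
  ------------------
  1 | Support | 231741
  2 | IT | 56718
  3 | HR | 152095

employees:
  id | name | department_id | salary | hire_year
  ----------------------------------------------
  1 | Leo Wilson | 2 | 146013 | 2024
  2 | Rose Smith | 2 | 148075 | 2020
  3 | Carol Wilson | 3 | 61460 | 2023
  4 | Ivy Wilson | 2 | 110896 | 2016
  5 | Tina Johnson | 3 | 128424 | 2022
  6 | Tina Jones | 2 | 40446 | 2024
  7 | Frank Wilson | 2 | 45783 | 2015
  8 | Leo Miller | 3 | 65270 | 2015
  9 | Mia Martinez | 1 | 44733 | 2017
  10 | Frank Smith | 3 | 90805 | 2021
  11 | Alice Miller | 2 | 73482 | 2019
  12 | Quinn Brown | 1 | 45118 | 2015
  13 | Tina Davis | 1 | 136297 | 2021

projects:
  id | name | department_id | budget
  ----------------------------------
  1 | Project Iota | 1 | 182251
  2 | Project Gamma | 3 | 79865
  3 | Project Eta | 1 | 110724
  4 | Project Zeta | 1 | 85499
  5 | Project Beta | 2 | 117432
SELECT c.name, p.name AS department, c.salary FROM employees c JOIN departments p ON c.department_id = p.id

Execution result:
name | department | salary
Leo Wilson | IT | 146013
Rose Smith | IT | 148075
Carol Wilson | HR | 61460
Ivy Wilson | IT | 110896
Tina Johnson | HR | 128424
Tina Jones | IT | 40446
Frank Wilson | IT | 45783
Leo Miller | HR | 65270
Mia Martinez | Support | 44733
Frank Smith | HR | 90805
Alice Miller | IT | 73482
Quinn Brown | Support | 45118
Tina Davis | Support | 136297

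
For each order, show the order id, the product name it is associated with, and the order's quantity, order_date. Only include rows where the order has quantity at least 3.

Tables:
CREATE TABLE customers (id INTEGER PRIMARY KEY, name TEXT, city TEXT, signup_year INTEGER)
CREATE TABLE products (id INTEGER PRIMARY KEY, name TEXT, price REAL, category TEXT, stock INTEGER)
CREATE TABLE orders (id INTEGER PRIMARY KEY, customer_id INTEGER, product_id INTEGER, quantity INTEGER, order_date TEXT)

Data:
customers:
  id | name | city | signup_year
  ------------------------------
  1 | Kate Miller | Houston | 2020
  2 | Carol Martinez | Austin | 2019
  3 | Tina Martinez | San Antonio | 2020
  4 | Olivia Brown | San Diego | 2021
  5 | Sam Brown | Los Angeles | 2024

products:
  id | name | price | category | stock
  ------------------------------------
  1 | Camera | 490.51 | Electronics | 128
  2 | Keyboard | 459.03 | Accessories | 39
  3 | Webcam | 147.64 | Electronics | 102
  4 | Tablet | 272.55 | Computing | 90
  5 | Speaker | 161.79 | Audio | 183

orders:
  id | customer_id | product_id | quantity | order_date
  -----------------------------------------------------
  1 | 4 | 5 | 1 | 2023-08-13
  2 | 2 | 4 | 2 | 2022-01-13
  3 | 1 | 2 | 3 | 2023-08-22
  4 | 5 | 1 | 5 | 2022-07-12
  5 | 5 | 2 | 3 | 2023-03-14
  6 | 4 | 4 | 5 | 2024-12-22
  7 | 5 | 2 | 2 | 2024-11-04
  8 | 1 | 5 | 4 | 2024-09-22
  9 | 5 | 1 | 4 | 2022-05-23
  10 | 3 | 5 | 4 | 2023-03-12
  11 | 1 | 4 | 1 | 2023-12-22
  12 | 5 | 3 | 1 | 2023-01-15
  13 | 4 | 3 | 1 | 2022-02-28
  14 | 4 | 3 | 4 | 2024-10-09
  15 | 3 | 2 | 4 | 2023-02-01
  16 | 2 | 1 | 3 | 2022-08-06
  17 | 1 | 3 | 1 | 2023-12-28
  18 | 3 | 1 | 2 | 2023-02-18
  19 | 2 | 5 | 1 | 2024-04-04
SELECT c.id, p.name AS product, c.quantity, c.order_date FROM orders c JOIN products p ON c.product_id = p.id WHERE c.quantity >= 3

Execution result:
id | product | quantity | order_date
3 | Keyboard | 3 | 2023-08-22
4 | Camera | 5 | 2022-07-12
5 | Keyboard | 3 | 2023-03-14
6 | Tablet | 5 | 2024-12-22
8 | Speaker | 4 | 2024-09-22
9 | Camera | 4 | 2022-05-23
10 | Speaker | 4 | 2023-03-12
14 | Webcam | 4 | 2024-10-09
15 | Keyboard | 4 | 2023-02-01
16 | Camera | 3 | 2022-08-06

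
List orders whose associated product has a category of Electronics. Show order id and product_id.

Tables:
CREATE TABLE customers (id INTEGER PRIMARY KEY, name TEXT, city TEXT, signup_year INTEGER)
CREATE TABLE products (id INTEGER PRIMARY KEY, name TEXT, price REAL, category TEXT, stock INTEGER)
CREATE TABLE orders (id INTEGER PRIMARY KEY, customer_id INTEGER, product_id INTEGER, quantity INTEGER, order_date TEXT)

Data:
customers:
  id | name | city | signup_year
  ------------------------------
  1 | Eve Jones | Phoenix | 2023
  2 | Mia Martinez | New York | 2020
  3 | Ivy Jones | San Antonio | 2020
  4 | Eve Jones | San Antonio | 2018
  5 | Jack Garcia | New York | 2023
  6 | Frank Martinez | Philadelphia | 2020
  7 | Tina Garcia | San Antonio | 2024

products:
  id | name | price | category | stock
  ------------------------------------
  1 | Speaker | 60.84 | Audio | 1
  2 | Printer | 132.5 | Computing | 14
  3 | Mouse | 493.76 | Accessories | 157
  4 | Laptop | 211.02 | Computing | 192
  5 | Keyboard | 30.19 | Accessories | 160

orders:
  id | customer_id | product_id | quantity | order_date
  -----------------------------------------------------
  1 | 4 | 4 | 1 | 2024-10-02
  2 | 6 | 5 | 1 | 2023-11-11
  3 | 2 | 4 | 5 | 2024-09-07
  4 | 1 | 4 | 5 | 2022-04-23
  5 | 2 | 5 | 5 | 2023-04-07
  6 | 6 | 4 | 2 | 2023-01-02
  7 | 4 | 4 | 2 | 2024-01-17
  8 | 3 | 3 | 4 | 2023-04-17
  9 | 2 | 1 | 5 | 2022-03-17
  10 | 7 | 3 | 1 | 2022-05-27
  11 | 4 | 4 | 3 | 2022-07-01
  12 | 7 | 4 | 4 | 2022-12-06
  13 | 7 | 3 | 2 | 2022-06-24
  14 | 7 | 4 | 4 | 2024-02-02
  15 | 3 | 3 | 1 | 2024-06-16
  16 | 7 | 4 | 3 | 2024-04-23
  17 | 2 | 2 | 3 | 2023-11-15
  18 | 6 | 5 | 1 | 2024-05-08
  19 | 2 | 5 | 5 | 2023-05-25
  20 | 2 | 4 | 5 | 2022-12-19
SELECT id, product_id FROM orders WHERE product_id IN (SELECT id FROM products WHERE category = 'Electronics')

Execution result:
(no rows)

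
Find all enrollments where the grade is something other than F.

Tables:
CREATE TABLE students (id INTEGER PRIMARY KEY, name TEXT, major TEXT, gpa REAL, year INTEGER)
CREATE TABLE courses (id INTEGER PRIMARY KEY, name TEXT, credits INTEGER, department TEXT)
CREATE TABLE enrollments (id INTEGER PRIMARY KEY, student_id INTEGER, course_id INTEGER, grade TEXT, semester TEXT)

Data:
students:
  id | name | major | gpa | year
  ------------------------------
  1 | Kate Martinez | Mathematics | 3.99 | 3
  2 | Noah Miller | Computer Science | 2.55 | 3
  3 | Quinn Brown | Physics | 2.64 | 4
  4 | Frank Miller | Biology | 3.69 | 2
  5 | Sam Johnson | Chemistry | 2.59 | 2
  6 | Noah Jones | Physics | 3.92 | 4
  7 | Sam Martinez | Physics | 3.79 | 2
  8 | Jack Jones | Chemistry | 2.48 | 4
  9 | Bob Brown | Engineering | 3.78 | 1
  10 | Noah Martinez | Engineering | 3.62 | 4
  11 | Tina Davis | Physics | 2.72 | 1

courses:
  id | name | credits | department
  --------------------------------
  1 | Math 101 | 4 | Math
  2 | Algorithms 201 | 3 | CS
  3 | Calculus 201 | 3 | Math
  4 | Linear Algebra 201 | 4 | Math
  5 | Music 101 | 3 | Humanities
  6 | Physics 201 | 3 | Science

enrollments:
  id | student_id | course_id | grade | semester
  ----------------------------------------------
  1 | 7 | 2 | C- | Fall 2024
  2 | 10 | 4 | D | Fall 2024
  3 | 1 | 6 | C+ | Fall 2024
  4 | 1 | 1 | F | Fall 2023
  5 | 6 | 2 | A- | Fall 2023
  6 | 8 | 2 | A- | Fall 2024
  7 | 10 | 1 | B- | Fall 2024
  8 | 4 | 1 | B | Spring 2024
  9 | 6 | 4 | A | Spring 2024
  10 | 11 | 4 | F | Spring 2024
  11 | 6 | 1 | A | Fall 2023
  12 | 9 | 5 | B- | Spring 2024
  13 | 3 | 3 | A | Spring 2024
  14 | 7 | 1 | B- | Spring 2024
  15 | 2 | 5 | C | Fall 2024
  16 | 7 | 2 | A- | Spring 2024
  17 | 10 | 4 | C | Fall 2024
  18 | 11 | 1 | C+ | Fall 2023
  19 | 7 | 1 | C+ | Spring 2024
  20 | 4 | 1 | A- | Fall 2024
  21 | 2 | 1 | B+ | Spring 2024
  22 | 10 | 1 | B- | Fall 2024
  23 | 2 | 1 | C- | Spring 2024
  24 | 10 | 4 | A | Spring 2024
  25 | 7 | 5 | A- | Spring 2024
SELECT id, grade FROM enrollments WHERE grade <> 'F'

Execution result:
id | grade
1 | C-
2 | D
3 | C+
5 | A-
6 | A-
7 | B-
8 | B
9 | A
11 | A
12 | B-
13 | A
14 | B-
15 | C
16 | A-
17 | C
18 | C+
19 | C+
20 | A-
21 | B+
22 | B-
23 | C-
24 | A
25 | A-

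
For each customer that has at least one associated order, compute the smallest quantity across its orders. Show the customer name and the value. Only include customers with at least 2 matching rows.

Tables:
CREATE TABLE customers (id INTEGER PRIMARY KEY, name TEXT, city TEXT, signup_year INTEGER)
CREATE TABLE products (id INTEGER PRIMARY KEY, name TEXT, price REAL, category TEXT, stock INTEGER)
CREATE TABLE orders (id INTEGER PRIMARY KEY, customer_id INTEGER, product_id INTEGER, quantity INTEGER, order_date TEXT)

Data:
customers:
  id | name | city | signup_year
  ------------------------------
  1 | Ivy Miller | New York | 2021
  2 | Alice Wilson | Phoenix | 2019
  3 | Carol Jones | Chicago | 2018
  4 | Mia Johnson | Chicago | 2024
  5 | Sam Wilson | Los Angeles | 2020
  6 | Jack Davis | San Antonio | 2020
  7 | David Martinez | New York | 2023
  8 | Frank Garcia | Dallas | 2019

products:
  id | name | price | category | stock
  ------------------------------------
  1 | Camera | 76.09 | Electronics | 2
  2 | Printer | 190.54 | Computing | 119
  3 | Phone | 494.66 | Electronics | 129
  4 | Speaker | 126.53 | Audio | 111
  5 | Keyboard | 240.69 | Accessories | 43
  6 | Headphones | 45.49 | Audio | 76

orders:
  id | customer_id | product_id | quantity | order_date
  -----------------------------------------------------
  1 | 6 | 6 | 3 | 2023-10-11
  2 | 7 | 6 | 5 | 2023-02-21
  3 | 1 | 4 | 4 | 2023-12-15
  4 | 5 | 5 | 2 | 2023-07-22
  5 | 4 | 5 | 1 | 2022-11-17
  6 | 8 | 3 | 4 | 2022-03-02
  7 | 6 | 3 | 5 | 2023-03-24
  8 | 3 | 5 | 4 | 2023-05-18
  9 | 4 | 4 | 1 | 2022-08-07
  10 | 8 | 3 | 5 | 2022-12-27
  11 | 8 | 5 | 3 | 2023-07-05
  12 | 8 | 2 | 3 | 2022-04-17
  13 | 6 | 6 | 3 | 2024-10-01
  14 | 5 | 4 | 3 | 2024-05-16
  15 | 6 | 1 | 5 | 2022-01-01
SELECT p.name, MIN(c.quantity) AS min_quantity FROM orders c JOIN customers p ON c.customer_id = p.id GROUP BY p.id, p.name HAVING COUNT(*) >= 2

Execution result:
name | min_quantity
Mia Johnson | 1
Sam Wilson | 2
Jack Davis | 3
Frank Garcia | 3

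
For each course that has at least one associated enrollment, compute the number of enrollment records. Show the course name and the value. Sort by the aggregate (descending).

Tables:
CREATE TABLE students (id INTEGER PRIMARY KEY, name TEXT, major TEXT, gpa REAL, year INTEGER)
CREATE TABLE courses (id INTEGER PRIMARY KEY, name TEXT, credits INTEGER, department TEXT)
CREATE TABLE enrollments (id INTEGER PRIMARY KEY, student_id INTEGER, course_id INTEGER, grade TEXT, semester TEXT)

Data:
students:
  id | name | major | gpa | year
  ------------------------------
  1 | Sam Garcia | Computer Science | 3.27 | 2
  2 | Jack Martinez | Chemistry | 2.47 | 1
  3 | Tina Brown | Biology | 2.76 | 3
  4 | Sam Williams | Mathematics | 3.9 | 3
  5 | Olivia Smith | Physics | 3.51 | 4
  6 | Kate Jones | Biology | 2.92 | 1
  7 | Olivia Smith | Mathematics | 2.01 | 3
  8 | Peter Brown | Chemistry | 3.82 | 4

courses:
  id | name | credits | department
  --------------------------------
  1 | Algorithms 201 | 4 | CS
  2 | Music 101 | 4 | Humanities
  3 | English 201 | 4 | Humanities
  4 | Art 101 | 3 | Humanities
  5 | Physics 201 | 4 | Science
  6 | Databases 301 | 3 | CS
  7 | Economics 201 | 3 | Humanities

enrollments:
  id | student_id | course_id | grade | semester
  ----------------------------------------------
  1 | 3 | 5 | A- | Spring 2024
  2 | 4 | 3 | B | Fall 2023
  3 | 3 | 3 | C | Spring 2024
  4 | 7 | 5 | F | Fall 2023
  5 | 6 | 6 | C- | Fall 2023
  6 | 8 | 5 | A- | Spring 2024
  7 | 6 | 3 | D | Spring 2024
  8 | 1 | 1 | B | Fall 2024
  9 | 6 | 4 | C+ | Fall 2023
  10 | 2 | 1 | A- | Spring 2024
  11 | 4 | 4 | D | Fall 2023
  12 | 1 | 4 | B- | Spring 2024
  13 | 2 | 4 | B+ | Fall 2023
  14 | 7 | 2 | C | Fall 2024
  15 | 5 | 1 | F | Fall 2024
SELECT p.name, COUNT(*) AS n FROM enrollments c JOIN courses p ON c.course_id = p.id GROUP BY p.id, p.name ORDER BY n DESC

Execution result:
name | n
Art 101 | 4
Algorithms 201 | 3
English 201 | 3
Physics 201 | 3
Music 101 | 1
Databases 301 | 1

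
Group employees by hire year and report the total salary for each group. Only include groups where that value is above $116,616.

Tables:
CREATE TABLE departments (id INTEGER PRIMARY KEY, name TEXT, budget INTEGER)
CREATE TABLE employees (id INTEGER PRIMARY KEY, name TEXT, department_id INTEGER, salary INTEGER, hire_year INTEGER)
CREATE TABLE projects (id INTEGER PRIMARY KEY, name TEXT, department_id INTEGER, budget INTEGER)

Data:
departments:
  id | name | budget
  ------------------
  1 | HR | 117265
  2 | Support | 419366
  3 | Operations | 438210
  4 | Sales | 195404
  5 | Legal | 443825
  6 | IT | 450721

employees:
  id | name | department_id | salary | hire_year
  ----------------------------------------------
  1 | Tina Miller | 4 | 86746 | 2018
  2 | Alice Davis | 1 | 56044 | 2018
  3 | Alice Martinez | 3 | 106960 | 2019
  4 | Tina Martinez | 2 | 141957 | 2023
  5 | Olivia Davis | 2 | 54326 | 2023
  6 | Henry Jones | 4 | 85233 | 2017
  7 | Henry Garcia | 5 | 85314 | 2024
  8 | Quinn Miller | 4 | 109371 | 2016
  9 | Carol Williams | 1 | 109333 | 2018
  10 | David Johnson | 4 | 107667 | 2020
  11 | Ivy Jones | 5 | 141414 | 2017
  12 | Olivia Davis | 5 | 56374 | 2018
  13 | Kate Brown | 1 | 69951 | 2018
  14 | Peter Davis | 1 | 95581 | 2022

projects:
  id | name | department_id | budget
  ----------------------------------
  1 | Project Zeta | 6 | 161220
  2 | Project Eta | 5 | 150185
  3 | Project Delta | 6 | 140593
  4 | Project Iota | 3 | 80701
SELECT hire_year, SUM(salary) AS sum_salary FROM employees GROUP BY hire_year HAVING SUM(salary) > 116616

Execution result:
hire_year | sum_salary
2017 | 226647
2018 | 378448
2023 | 196283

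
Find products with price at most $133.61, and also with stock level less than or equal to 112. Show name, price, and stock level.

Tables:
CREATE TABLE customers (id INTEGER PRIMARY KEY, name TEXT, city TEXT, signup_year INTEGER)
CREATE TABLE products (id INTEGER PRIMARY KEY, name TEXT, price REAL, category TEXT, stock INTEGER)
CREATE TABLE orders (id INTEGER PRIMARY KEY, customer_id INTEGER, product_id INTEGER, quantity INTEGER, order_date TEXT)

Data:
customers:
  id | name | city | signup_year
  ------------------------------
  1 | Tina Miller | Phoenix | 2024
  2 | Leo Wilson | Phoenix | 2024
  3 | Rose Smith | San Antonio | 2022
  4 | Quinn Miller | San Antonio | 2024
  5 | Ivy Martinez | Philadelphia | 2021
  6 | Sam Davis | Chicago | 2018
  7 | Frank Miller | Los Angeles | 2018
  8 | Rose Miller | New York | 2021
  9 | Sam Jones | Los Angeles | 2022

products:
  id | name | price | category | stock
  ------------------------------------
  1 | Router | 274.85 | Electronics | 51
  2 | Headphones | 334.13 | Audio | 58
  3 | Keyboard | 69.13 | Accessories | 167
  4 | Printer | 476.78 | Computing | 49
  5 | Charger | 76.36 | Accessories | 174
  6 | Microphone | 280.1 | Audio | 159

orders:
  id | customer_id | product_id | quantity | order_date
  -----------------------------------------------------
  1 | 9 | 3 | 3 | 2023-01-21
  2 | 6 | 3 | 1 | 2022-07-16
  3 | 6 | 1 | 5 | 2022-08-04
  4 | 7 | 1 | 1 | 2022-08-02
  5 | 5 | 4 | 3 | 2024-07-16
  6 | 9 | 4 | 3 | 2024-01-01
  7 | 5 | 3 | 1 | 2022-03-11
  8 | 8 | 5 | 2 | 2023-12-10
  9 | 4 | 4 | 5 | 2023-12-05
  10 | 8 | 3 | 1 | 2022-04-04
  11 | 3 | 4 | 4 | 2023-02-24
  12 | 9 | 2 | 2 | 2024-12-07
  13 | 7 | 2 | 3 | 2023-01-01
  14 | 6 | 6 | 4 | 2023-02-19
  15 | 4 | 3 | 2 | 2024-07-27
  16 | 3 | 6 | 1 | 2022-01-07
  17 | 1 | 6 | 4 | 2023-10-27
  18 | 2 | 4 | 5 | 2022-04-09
SELECT name, price, stock FROM products WHERE price <= 133.61 AND stock <= 112

Execution result:
(no rows)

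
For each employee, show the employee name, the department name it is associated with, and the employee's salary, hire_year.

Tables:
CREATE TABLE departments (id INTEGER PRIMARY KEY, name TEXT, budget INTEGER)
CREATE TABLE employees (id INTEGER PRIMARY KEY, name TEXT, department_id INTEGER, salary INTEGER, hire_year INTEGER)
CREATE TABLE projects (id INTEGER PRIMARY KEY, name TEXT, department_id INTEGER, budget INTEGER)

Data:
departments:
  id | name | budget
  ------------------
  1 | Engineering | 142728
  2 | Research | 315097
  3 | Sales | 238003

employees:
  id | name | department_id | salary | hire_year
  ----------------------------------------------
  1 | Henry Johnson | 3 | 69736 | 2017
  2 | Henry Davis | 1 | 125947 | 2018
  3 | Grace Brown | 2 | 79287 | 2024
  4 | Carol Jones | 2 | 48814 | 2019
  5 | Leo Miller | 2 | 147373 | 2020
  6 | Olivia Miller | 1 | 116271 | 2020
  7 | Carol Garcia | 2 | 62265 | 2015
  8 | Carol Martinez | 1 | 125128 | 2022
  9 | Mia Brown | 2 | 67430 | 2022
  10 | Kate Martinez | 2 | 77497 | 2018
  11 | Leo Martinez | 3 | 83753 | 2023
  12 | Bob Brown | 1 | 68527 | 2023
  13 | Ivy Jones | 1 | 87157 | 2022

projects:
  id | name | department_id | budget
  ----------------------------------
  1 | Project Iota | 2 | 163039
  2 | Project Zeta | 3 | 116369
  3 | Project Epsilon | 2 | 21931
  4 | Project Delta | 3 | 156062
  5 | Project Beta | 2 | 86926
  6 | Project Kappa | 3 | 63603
SELECT c.name, p.name AS department, c.salary, c.hire_year FROM employees c JOIN departments p ON c.department_id = p.id

Execution result:
name | department | salary | hire_year
Henry Johnson | Sales | 69736 | 2017
Henry Davis | Engineering | 125947 | 2018
Grace Brown | Research | 79287 | 2024
Carol Jones | Research | 48814 | 2019
Leo Miller | Research | 147373 | 2020
Olivia Miller | Engineering | 116271 | 2020
Carol Garcia | Research | 62265 | 2015
Carol Martinez | Engineering | 125128 | 2022
Mia Brown | Research | 67430 | 2022
Kate Martinez | Research | 77497 | 2018
Leo Martinez | Sales | 83753 | 2023
Bob Brown | Engineering | 68527 | 2023
Ivy Jones | Engineering | 87157 | 2022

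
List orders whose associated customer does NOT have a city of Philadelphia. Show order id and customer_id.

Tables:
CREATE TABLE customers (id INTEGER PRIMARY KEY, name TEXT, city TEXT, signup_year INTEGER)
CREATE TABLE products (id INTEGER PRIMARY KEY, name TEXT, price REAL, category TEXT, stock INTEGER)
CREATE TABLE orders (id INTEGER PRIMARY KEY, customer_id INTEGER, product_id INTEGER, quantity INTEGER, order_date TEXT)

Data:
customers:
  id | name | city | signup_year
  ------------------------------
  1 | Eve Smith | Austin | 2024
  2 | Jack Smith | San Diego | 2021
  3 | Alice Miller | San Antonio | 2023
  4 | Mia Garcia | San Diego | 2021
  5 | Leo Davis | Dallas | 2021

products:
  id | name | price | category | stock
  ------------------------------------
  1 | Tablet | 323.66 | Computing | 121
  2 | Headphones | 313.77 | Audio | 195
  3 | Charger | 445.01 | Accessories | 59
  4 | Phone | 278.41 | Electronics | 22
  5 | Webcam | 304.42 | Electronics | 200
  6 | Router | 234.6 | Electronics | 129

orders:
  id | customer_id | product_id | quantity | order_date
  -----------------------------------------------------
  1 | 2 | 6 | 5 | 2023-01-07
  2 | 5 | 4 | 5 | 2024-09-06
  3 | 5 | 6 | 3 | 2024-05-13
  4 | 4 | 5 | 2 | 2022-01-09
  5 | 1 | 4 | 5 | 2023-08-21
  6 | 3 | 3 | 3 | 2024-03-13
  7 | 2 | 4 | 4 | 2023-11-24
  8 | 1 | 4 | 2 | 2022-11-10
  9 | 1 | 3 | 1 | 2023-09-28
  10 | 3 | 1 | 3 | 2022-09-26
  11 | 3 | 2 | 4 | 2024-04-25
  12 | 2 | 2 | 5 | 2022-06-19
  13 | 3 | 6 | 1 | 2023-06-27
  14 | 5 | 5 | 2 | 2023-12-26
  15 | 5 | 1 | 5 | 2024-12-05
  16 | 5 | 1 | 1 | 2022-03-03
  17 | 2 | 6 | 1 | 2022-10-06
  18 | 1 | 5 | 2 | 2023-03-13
SELECT id, customer_id FROM orders WHERE customer_id NOT IN (SELECT id FROM customers WHERE city = 'Philadelphia')

Execution result:
id | customer_id
1 | 2
2 | 5
3 | 5
4 | 4
5 | 1
6 | 3
7 | 2
8 | 1
9 | 1
10 | 3
11 | 3
12 | 2
13 | 3
14 | 5
15 | 5
16 | 5
17 | 2
18 | 1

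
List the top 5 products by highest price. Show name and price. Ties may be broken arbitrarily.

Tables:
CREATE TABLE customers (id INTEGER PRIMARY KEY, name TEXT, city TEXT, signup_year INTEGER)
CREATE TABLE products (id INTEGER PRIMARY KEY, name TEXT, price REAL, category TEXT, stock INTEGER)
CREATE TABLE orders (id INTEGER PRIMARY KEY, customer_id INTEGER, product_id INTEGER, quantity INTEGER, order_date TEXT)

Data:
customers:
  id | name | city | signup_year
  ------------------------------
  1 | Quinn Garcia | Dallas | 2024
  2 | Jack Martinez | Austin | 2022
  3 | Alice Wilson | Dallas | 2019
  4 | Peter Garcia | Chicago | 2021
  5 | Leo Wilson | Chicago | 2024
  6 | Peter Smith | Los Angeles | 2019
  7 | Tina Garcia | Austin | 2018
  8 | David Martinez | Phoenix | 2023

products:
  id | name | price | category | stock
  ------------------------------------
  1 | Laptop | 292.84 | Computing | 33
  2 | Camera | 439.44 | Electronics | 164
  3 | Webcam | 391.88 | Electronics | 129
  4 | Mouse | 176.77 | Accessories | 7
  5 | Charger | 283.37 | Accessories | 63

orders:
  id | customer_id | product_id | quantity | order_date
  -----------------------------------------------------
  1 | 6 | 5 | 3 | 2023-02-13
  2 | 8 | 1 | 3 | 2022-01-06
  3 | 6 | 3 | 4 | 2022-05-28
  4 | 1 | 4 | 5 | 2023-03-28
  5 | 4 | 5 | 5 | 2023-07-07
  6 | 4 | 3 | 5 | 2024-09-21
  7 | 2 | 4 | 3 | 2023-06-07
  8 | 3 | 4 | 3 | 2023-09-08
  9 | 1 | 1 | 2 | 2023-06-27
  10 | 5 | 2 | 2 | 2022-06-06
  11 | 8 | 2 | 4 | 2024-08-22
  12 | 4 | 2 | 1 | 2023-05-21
SELECT name, price FROM products ORDER BY price DESC LIMIT 5

Execution result:
name | price
Camera | 439.44
Webcam | 391.88
Laptop | 292.84
Charger | 283.37
Mouse | 176.77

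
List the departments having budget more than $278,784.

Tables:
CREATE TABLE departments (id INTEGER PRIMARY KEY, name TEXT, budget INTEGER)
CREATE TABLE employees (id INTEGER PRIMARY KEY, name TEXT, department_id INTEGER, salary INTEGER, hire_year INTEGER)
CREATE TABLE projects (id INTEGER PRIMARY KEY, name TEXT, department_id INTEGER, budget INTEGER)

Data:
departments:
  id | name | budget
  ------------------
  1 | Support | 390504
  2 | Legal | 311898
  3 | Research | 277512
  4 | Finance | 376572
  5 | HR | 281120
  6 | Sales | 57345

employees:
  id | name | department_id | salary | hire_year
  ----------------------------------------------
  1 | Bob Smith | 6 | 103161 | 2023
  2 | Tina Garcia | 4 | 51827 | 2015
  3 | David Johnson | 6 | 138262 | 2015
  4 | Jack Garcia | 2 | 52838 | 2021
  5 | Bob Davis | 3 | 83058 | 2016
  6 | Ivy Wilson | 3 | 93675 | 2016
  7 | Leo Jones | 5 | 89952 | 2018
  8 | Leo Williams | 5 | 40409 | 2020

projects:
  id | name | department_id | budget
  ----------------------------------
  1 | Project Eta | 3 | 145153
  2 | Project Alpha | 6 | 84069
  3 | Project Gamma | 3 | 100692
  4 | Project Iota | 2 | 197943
SELECT name, budget FROM departments WHERE budget > 278784

Execution result:
name | budget
Support | 390504
Legal | 311898
Finance | 376572
HR | 281120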